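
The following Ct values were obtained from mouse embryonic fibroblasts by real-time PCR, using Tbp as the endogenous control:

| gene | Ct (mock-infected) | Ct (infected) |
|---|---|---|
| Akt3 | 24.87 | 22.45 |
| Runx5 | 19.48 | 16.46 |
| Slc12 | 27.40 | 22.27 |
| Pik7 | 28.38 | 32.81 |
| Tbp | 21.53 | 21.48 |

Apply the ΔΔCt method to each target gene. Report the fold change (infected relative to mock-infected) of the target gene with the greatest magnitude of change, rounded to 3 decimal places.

Akt3: ΔΔCt = (22.45−21.48) − (24.87−21.53) = 0.97 − 3.34 = -2.37; fold change = 2^2.37 = 5.169
Runx5: ΔΔCt = (16.46−21.48) − (19.48−21.53) = -5.02 − (-2.05) = -2.97; fold change = 2^2.97 = 7.835
Slc12: ΔΔCt = (22.27−21.48) − (27.40−21.53) = 0.79 − 5.87 = -5.08; fold change = 2^5.08 = 33.825
Pik7: ΔΔCt = (32.81−21.48) − (28.38−21.53) = 11.33 − 6.85 = 4.48; fold change = 2^-4.48 = 0.045
Slc12 has the largest |ΔΔCt| = 5.08.

33.825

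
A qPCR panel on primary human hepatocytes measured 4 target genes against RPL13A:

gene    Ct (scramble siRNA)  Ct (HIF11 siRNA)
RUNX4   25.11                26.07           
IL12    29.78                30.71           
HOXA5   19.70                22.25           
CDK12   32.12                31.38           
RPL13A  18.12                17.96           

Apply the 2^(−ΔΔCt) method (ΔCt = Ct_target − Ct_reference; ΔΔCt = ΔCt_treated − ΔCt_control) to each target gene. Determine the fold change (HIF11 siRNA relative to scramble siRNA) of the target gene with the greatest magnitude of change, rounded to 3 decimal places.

0.153

RUNX4: ΔΔCt = (26.07−17.96) − (25.11−18.12) = 8.11 − 6.99 = 1.12; fold change = 2^-1.12 = 0.460
IL12: ΔΔCt = (30.71−17.96) − (29.78−18.12) = 12.75 − 11.66 = 1.09; fold change = 2^-1.09 = 0.470
HOXA5: ΔΔCt = (22.25−17.96) − (19.70−18.12) = 4.29 − 1.58 = 2.71; fold change = 2^-2.71 = 0.153
CDK12: ΔΔCt = (31.38−17.96) − (32.12−18.12) = 13.42 − 14.00 = -0.58; fold change = 2^0.58 = 1.495
HOXA5 has the largest |ΔΔCt| = 2.71.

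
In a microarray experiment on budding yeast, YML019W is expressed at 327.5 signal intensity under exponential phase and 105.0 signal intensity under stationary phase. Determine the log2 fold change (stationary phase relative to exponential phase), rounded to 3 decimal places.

-1.641

Fold change = 105.0 / 327.5 = 0.3206
log2(0.3206) = -1.6411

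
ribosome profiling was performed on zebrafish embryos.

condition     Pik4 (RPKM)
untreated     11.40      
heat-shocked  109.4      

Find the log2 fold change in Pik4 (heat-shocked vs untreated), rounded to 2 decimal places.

Fold change = 109.4 / 11.40 = 9.5965
log2(9.5965) = 3.263

3.26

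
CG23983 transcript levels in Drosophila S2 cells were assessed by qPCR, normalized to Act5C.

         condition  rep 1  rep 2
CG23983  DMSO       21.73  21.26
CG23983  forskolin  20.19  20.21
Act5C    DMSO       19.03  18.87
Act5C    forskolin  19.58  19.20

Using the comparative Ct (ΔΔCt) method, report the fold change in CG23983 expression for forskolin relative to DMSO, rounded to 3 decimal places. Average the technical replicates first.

3.329

Mean Ct: CG23983 DMSO 21.495; CG23983 forskolin 20.200; Act5C DMSO 18.950; Act5C forskolin 19.390
ΔCt(DMSO) = 21.495 − 18.950 = 2.545
ΔCt(forskolin) = 20.200 − 19.390 = 0.810
ΔΔCt = 0.810 − 2.545 = -1.735
Fold change = 2^(−(-1.735)) = 2^1.735 = 3.3288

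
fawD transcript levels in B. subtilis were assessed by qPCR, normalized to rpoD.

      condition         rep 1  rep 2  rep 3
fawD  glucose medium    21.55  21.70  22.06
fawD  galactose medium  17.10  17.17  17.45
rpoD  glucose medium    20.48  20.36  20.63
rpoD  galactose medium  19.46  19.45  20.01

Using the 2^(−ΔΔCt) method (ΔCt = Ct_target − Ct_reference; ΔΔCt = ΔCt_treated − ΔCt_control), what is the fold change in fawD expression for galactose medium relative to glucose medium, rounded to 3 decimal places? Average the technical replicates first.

Mean Ct: fawD glucose medium 21.770; fawD galactose medium 17.240; rpoD glucose medium 20.490; rpoD galactose medium 19.640
ΔCt(glucose medium) = 21.770 − 20.490 = 1.280
ΔCt(galactose medium) = 17.240 − 19.640 = -2.400
ΔΔCt = -2.400 − 1.280 = -3.680
Fold change = 2^(−(-3.680)) = 2^3.680 = 12.8171

12.817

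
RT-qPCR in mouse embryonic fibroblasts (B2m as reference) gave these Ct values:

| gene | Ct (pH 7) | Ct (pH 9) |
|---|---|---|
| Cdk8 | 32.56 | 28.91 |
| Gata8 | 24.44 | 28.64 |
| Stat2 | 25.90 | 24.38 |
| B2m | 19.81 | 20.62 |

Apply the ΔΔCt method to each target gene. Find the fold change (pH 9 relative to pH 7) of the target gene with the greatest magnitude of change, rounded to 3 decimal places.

Cdk8: ΔΔCt = (28.91−20.62) − (32.56−19.81) = 8.29 − 12.75 = -4.46; fold change = 2^4.46 = 22.009
Gata8: ΔΔCt = (28.64−20.62) − (24.44−19.81) = 8.02 − 4.63 = 3.39; fold change = 2^-3.39 = 0.095
Stat2: ΔΔCt = (24.38−20.62) − (25.90−19.81) = 3.76 − 6.09 = -2.33; fold change = 2^2.33 = 5.028
Cdk8 has the largest |ΔΔCt| = 4.46.

22.009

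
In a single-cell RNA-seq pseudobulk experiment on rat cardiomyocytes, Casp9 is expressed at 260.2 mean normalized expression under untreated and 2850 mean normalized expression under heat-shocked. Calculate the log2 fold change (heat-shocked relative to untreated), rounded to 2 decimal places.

Fold change = 2850 / 260.2 = 10.9531
log2(10.9531) = 3.453

3.45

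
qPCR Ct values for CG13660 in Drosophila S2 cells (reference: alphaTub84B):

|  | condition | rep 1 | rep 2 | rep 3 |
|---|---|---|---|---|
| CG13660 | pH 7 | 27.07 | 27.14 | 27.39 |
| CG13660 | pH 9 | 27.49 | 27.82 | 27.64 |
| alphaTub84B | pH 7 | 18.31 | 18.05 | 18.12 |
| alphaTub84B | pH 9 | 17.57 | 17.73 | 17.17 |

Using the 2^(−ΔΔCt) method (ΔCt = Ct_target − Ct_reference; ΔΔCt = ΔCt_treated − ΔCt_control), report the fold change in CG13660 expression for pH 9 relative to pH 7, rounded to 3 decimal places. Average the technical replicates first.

Mean Ct: CG13660 pH 7 27.200; CG13660 pH 9 27.650; alphaTub84B pH 7 18.160; alphaTub84B pH 9 17.490
ΔCt(pH 7) = 27.200 − 18.160 = 9.040
ΔCt(pH 9) = 27.650 − 17.490 = 10.160
ΔΔCt = 10.160 − 9.040 = 1.120
Fold change = 2^(−1.120) = 0.4601

0.460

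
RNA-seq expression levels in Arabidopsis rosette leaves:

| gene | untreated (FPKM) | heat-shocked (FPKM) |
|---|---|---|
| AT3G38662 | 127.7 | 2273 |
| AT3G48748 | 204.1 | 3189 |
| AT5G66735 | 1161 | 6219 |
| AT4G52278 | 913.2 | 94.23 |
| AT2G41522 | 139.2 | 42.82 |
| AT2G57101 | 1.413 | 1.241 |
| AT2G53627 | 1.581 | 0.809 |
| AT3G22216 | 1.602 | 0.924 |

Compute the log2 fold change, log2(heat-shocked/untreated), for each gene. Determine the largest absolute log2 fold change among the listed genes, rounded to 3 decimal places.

4.154

log2(2273/127.7) = 4.154  (AT3G38662)
log2(3189/204.1) = 3.966  (AT3G48748)
log2(6219/1161) = 2.421  (AT5G66735)
log2(94.23/913.2) = -3.277  (AT4G52278)
log2(42.82/139.2) = -1.701  (AT2G41522)
log2(1.241/1.413) = -0.187  (AT2G57101)
log2(0.809/1.581) = -0.967  (AT2G53627)
log2(0.924/1.602) = -0.794  (AT3G22216)
The largest magnitude belongs to AT3G38662.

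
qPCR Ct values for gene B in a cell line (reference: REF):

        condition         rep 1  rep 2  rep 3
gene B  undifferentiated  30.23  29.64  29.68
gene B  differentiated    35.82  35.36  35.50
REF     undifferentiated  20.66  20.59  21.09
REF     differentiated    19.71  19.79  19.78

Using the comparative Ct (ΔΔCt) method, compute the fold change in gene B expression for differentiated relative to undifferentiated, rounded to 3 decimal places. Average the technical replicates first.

0.009

Mean Ct: gene B undifferentiated 29.850; gene B differentiated 35.560; REF undifferentiated 20.780; REF differentiated 19.760
ΔCt(undifferentiated) = 29.850 − 20.780 = 9.070
ΔCt(differentiated) = 35.560 − 19.760 = 15.800
ΔΔCt = 15.800 − 9.070 = 6.730
Fold change = 2^(−6.730) = 0.0094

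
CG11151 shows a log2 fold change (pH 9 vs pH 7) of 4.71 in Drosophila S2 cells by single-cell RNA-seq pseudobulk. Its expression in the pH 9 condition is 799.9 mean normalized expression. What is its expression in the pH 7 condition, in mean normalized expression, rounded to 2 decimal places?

Fold change = 2^(4.71) = 26.1729
pH 7 expression = 799.9 / 26.1729 = 30.56

30.56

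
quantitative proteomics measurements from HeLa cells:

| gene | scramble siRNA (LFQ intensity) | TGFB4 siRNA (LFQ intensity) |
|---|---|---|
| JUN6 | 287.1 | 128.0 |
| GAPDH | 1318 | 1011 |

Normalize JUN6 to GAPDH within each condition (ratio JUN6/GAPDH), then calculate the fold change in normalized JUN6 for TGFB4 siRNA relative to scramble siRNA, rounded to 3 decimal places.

JUN6/GAPDH (scramble siRNA) = 287.1 / 1318 = 0.21783
JUN6/GAPDH (TGFB4 siRNA) = 128.0 / 1011 = 0.12661
Fold change = 0.12661 / 0.21783 = 0.5812

0.581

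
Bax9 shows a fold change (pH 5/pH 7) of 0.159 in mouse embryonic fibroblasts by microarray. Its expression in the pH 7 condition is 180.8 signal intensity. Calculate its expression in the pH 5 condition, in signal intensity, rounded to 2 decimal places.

28.75

pH 5 expression = 180.8 × 0.159 = 28.75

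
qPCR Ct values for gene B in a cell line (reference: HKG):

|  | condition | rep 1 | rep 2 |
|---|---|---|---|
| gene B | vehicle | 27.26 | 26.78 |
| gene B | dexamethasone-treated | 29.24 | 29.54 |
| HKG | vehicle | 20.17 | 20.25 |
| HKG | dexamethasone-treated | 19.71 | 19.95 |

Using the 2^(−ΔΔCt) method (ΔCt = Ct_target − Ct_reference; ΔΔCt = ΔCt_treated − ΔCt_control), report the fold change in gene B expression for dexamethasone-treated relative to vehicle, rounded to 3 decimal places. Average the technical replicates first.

0.149

Mean Ct: gene B vehicle 27.020; gene B dexamethasone-treated 29.390; HKG vehicle 20.210; HKG dexamethasone-treated 19.830
ΔCt(vehicle) = 27.020 − 20.210 = 6.810
ΔCt(dexamethasone-treated) = 29.390 − 19.830 = 9.560
ΔΔCt = 9.560 − 6.810 = 2.750
Fold change = 2^(−2.750) = 0.1487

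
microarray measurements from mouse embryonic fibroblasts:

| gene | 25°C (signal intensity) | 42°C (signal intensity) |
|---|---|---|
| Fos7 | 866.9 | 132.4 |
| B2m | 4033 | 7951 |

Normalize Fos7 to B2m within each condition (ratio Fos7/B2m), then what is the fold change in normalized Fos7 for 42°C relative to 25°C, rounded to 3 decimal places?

Fos7/B2m (25°C) = 866.9 / 4033 = 0.21495
Fos7/B2m (42°C) = 132.4 / 7951 = 0.016652
Fold change = 0.016652 / 0.21495 = 0.0775

0.077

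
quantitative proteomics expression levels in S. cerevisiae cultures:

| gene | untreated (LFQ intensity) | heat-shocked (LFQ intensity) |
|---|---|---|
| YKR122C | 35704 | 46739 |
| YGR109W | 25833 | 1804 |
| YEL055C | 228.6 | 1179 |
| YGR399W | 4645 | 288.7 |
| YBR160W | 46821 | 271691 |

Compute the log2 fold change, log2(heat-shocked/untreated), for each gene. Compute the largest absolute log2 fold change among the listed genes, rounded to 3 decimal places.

log2(46739/35704) = 0.389  (YKR122C)
log2(1804/25833) = -3.840  (YGR109W)
log2(1179/228.6) = 2.367  (YEL055C)
log2(288.7/4645) = -4.008  (YGR399W)
log2(271691/46821) = 2.537  (YBR160W)
The largest magnitude belongs to YGR399W.

4.008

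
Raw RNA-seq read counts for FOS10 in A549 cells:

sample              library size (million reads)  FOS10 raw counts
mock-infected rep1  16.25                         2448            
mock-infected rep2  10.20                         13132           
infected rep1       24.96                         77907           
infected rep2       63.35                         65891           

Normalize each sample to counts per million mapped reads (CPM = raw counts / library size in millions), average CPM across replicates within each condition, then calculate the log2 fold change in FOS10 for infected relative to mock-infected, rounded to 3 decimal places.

CPM(mock-infected rep1) = 2448 / 16.25 = 150.6462
CPM(mock-infected rep2) = 13132 / 10.20 = 1287.4510
CPM(infected rep1) = 77907 / 24.96 = 3121.2740
CPM(infected rep2) = 65891 / 63.35 = 1040.1105
mean CPM(mock-infected) = 719.0486; mean CPM(infected) = 2080.6923
Fold change = 2080.6923 / 719.0486 = 2.89367
log2(2.89367) = 1.5329

1.533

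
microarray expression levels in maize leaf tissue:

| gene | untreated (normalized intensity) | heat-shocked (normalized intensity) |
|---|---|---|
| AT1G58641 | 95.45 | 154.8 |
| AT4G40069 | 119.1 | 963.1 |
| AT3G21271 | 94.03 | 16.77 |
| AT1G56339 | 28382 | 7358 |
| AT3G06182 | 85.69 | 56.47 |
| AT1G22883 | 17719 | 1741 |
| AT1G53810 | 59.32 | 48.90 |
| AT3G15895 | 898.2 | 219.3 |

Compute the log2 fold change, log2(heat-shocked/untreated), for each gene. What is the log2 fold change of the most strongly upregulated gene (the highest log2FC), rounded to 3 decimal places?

log2(154.8/95.45) = 0.698  (AT1G58641)
log2(963.1/119.1) = 3.016  (AT4G40069)
log2(16.77/94.03) = -2.487  (AT3G21271)
log2(7358/28382) = -1.948  (AT1G56339)
log2(56.47/85.69) = -0.602  (AT3G06182)
log2(1741/17719) = -3.347  (AT1G22883)
log2(48.90/59.32) = -0.279  (AT1G53810)
log2(219.3/898.2) = -2.034  (AT3G15895)
AT4G40069 is most strongly upregulated.

3.016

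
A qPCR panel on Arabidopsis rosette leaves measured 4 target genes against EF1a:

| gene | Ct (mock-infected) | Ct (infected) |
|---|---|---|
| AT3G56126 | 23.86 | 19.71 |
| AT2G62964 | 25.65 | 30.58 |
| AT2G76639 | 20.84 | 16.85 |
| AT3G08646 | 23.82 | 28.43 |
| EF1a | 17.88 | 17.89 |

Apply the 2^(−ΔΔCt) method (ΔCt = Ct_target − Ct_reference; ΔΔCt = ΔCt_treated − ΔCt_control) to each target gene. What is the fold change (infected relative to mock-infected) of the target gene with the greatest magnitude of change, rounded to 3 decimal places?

0.033

AT3G56126: ΔΔCt = (19.71−17.89) − (23.86−17.88) = 1.82 − 5.98 = -4.16; fold change = 2^4.16 = 17.877
AT2G62964: ΔΔCt = (30.58−17.89) − (25.65−17.88) = 12.69 − 7.77 = 4.92; fold change = 2^-4.92 = 0.033
AT2G76639: ΔΔCt = (16.85−17.89) − (20.84−17.88) = -1.04 − 2.96 = -4.00; fold change = 2^4.00 = 16.000
AT3G08646: ΔΔCt = (28.43−17.89) − (23.82−17.88) = 10.54 − 5.94 = 4.60; fold change = 2^-4.60 = 0.041
AT2G62964 has the largest |ΔΔCt| = 4.92.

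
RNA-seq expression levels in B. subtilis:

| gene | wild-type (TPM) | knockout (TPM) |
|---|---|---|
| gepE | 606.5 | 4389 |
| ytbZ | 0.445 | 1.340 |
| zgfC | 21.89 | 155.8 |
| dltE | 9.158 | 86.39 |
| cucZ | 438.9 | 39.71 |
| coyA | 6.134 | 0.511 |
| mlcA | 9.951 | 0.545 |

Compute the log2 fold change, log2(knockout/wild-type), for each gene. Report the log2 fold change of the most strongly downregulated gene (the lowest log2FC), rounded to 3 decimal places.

log2(4389/606.5) = 2.855  (gepE)
log2(1.340/0.445) = 1.590  (ytbZ)
log2(155.8/21.89) = 2.831  (zgfC)
log2(86.39/9.158) = 3.238  (dltE)
log2(39.71/438.9) = -3.466  (cucZ)
log2(0.511/6.134) = -3.585  (coyA)
log2(0.545/9.951) = -4.191  (mlcA)
mlcA is most strongly downregulated.

-4.191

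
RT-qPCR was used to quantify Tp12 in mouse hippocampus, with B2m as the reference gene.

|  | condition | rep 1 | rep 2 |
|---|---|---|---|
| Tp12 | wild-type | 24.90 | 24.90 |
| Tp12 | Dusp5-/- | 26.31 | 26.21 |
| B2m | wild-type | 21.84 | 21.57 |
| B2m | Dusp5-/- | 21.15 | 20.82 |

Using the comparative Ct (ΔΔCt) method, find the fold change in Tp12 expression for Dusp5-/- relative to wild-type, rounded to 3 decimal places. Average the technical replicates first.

0.237

Mean Ct: Tp12 wild-type 24.900; Tp12 Dusp5-/- 26.260; B2m wild-type 21.705; B2m Dusp5-/- 20.985
ΔCt(wild-type) = 24.900 − 21.705 = 3.195
ΔCt(Dusp5-/-) = 26.260 − 20.985 = 5.275
ΔΔCt = 5.275 − 3.195 = 2.080
Fold change = 2^(−2.080) = 0.2365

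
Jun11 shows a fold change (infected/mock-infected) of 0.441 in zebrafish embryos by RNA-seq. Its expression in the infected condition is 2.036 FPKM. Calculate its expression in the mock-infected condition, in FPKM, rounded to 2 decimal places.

mock-infected expression = 2.036 / 0.441 = 4.62

4.62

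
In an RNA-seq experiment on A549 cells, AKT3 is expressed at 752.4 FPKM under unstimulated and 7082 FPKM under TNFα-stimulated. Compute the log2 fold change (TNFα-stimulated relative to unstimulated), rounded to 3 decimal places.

3.235

Fold change = 7082 / 752.4 = 9.4125
log2(9.4125) = 3.2346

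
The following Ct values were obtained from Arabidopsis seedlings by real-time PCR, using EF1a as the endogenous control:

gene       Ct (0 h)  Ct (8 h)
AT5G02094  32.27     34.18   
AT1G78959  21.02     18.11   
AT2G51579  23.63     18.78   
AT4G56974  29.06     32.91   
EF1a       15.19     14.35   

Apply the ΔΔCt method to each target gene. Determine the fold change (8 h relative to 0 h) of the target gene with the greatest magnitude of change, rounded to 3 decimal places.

0.039

AT5G02094: ΔΔCt = (34.18−14.35) − (32.27−15.19) = 19.83 − 17.08 = 2.75; fold change = 2^-2.75 = 0.149
AT1G78959: ΔΔCt = (18.11−14.35) − (21.02−15.19) = 3.76 − 5.83 = -2.07; fold change = 2^2.07 = 4.199
AT2G51579: ΔΔCt = (18.78−14.35) − (23.63−15.19) = 4.43 − 8.44 = -4.01; fold change = 2^4.01 = 16.111
AT4G56974: ΔΔCt = (32.91−14.35) − (29.06−15.19) = 18.56 − 13.87 = 4.69; fold change = 2^-4.69 = 0.039
AT4G56974 has the largest |ΔΔCt| = 4.69.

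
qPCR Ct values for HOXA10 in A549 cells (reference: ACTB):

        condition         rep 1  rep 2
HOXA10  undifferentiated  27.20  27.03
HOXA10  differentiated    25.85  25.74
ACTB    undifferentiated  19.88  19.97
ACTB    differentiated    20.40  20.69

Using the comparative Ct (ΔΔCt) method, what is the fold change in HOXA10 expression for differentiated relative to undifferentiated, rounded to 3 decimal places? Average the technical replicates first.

Mean Ct: HOXA10 undifferentiated 27.115; HOXA10 differentiated 25.795; ACTB undifferentiated 19.925; ACTB differentiated 20.545
ΔCt(undifferentiated) = 27.115 − 19.925 = 7.190
ΔCt(differentiated) = 25.795 − 20.545 = 5.250
ΔΔCt = 5.250 − 7.190 = -1.940
Fold change = 2^(−(-1.940)) = 2^1.940 = 3.8371

3.837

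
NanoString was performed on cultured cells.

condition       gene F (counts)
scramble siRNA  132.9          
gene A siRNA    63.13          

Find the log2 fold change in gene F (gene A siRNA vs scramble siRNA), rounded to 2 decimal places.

Fold change = 63.13 / 132.9 = 0.4750
log2(0.4750) = -1.074

-1.07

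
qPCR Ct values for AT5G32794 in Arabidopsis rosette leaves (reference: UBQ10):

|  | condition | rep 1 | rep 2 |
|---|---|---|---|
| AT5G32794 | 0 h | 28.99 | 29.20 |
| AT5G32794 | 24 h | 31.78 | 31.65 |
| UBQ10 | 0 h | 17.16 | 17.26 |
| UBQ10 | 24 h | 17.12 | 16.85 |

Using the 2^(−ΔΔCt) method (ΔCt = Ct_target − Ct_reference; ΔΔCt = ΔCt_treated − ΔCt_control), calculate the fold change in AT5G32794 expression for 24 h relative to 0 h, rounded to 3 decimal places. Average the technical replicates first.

0.139

Mean Ct: AT5G32794 0 h 29.095; AT5G32794 24 h 31.715; UBQ10 0 h 17.210; UBQ10 24 h 16.985
ΔCt(0 h) = 29.095 − 17.210 = 11.885
ΔCt(24 h) = 31.715 − 16.985 = 14.730
ΔΔCt = 14.730 − 11.885 = 2.845
Fold change = 2^(−2.845) = 0.1392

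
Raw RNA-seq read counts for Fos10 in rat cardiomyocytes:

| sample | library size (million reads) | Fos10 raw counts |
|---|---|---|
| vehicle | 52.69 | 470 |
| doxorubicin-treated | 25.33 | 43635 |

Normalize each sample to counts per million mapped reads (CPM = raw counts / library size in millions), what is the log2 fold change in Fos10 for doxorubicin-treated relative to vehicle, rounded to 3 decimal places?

CPM(vehicle) = 470 / 52.69 = 8.9201
CPM(doxorubicin-treated) = 43635 / 25.33 = 1722.6609
Fold change = 1722.6609 / 8.9201 = 193.12128
log2(193.12128) = 7.5934

7.593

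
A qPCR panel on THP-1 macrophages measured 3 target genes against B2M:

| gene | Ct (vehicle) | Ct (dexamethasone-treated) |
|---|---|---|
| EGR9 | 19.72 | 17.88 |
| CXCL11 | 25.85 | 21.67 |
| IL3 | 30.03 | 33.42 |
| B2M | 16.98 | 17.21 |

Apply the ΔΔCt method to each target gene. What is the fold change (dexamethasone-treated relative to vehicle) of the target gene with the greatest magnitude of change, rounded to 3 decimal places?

EGR9: ΔΔCt = (17.88−17.21) − (19.72−16.98) = 0.67 − 2.74 = -2.07; fold change = 2^2.07 = 4.199
CXCL11: ΔΔCt = (21.67−17.21) − (25.85−16.98) = 4.46 − 8.87 = -4.41; fold change = 2^4.41 = 21.259
IL3: ΔΔCt = (33.42−17.21) − (30.03−16.98) = 16.21 − 13.05 = 3.16; fold change = 2^-3.16 = 0.112
CXCL11 has the largest |ΔΔCt| = 4.41.

21.259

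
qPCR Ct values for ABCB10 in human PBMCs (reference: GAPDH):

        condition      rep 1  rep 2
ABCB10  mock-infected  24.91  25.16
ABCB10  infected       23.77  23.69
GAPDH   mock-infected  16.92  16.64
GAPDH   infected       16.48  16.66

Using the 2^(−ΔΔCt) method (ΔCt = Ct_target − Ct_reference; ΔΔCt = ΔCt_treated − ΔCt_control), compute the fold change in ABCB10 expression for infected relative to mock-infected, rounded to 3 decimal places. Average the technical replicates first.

Mean Ct: ABCB10 mock-infected 25.035; ABCB10 infected 23.730; GAPDH mock-infected 16.780; GAPDH infected 16.570
ΔCt(mock-infected) = 25.035 − 16.780 = 8.255
ΔCt(infected) = 23.730 − 16.570 = 7.160
ΔΔCt = 7.160 − 8.255 = -1.095
Fold change = 2^(−(-1.095)) = 2^1.095 = 2.1361

2.136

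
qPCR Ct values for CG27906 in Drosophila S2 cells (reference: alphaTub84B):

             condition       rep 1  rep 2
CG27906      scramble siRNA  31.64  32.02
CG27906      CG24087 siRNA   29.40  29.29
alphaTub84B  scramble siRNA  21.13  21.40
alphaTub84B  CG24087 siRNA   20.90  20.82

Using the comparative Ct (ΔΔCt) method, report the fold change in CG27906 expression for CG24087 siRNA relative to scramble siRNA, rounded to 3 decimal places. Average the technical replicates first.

Mean Ct: CG27906 scramble siRNA 31.830; CG27906 CG24087 siRNA 29.345; alphaTub84B scramble siRNA 21.265; alphaTub84B CG24087 siRNA 20.860
ΔCt(scramble siRNA) = 31.830 − 21.265 = 10.565
ΔCt(CG24087 siRNA) = 29.345 − 20.860 = 8.485
ΔΔCt = 8.485 − 10.565 = -2.080
Fold change = 2^(−(-2.080)) = 2^2.080 = 4.2281

4.228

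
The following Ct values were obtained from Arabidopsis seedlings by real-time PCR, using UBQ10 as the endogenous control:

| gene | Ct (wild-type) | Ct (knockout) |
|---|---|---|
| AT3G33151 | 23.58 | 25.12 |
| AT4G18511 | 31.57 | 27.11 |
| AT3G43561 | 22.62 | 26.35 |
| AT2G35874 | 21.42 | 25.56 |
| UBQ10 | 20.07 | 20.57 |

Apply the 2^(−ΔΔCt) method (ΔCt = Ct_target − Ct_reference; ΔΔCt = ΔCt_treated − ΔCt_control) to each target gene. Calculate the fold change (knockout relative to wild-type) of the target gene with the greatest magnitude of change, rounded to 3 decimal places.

AT3G33151: ΔΔCt = (25.12−20.57) − (23.58−20.07) = 4.55 − 3.51 = 1.04; fold change = 2^-1.04 = 0.486
AT4G18511: ΔΔCt = (27.11−20.57) − (31.57−20.07) = 6.54 − 11.50 = -4.96; fold change = 2^4.96 = 31.125
AT3G43561: ΔΔCt = (26.35−20.57) − (22.62−20.07) = 5.78 − 2.55 = 3.23; fold change = 2^-3.23 = 0.107
AT2G35874: ΔΔCt = (25.56−20.57) − (21.42−20.07) = 4.99 − 1.35 = 3.64; fold change = 2^-3.64 = 0.080
AT4G18511 has the largest |ΔΔCt| = 4.96.

31.125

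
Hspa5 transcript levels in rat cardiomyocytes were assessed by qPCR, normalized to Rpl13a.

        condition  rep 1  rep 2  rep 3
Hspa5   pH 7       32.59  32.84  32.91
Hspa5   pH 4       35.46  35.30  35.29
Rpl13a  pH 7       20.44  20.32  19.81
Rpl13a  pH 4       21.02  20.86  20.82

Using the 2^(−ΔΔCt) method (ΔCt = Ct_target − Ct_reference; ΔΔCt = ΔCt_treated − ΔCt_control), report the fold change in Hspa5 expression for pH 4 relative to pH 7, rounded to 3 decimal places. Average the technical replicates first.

Mean Ct: Hspa5 pH 7 32.780; Hspa5 pH 4 35.350; Rpl13a pH 7 20.190; Rpl13a pH 4 20.900
ΔCt(pH 7) = 32.780 − 20.190 = 12.590
ΔCt(pH 4) = 35.350 − 20.900 = 14.450
ΔΔCt = 14.450 − 12.590 = 1.860
Fold change = 2^(−1.860) = 0.2755

0.275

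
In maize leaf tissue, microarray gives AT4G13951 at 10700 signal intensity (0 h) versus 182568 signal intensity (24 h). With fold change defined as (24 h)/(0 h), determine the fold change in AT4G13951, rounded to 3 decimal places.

Fold change = 182568 / 10700 = 17.0624
AT4G13951 is upregulated.

17.062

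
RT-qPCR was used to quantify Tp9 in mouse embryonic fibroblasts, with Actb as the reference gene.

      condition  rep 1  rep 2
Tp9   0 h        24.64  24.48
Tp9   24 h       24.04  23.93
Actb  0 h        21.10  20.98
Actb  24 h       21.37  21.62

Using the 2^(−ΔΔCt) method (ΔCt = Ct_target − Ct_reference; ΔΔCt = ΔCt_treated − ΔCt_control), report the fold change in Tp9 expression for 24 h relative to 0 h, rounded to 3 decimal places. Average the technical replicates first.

Mean Ct: Tp9 0 h 24.560; Tp9 24 h 23.985; Actb 0 h 21.040; Actb 24 h 21.495
ΔCt(0 h) = 24.560 − 21.040 = 3.520
ΔCt(24 h) = 23.985 − 21.495 = 2.490
ΔΔCt = 2.490 − 3.520 = -1.030
Fold change = 2^(−(-1.030)) = 2^1.030 = 2.0420

2.042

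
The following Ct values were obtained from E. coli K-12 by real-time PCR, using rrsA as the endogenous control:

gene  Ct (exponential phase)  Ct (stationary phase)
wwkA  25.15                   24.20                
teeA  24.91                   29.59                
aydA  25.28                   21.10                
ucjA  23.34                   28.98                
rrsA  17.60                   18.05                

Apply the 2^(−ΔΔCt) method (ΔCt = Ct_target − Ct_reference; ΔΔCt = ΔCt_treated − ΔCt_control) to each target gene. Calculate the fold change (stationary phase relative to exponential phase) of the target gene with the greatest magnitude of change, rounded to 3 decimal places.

0.027

wwkA: ΔΔCt = (24.20−18.05) − (25.15−17.60) = 6.15 − 7.55 = -1.40; fold change = 2^1.40 = 2.639
teeA: ΔΔCt = (29.59−18.05) − (24.91−17.60) = 11.54 − 7.31 = 4.23; fold change = 2^-4.23 = 0.053
aydA: ΔΔCt = (21.10−18.05) − (25.28−17.60) = 3.05 − 7.68 = -4.63; fold change = 2^4.63 = 24.761
ucjA: ΔΔCt = (28.98−18.05) − (23.34−17.60) = 10.93 − 5.74 = 5.19; fold change = 2^-5.19 = 0.027
ucjA has the largest |ΔΔCt| = 5.19.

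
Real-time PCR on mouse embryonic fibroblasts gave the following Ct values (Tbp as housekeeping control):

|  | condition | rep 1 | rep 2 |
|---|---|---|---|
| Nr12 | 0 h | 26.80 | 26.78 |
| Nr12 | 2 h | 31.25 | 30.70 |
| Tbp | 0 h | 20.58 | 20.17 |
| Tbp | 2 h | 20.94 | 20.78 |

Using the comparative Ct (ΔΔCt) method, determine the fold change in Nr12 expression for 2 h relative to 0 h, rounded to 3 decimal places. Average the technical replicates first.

Mean Ct: Nr12 0 h 26.790; Nr12 2 h 30.975; Tbp 0 h 20.375; Tbp 2 h 20.860
ΔCt(0 h) = 26.790 − 20.375 = 6.415
ΔCt(2 h) = 30.975 − 20.860 = 10.115
ΔΔCt = 10.115 − 6.415 = 3.700
Fold change = 2^(−3.700) = 0.0769

0.077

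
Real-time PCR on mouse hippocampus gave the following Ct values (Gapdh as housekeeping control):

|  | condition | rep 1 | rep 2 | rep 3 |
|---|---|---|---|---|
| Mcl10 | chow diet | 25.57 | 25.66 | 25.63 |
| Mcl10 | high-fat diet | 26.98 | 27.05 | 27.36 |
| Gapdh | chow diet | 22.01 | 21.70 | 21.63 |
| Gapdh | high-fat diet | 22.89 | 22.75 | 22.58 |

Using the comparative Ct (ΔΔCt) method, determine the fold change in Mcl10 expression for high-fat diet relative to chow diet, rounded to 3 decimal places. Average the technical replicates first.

0.683

Mean Ct: Mcl10 chow diet 25.620; Mcl10 high-fat diet 27.130; Gapdh chow diet 21.780; Gapdh high-fat diet 22.740
ΔCt(chow diet) = 25.620 − 21.780 = 3.840
ΔCt(high-fat diet) = 27.130 − 22.740 = 4.390
ΔΔCt = 4.390 − 3.840 = 0.550
Fold change = 2^(−0.550) = 0.6830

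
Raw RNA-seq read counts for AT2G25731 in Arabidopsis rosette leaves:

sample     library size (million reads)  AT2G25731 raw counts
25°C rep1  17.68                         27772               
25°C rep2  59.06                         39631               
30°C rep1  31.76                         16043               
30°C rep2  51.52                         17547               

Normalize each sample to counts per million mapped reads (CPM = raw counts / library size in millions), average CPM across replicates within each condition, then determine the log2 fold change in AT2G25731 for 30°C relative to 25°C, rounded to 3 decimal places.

CPM(25°C rep1) = 27772 / 17.68 = 1570.8145
CPM(25°C rep2) = 39631 / 59.06 = 671.0295
CPM(30°C rep1) = 16043 / 31.76 = 505.1322
CPM(30°C rep2) = 17547 / 51.52 = 340.5862
mean CPM(25°C) = 1120.9220; mean CPM(30°C) = 422.8592
Fold change = 422.8592 / 1120.9220 = 0.37724
log2(0.37724) = -1.4064

-1.406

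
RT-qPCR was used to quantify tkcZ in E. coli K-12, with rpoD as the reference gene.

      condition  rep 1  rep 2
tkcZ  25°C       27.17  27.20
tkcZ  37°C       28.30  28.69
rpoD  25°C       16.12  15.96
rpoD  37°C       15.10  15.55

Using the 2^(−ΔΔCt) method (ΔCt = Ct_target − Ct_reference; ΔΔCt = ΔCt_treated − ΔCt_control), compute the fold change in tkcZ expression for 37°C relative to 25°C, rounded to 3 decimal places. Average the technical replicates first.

Mean Ct: tkcZ 25°C 27.185; tkcZ 37°C 28.495; rpoD 25°C 16.040; rpoD 37°C 15.325
ΔCt(25°C) = 27.185 − 16.040 = 11.145
ΔCt(37°C) = 28.495 − 15.325 = 13.170
ΔΔCt = 13.170 − 11.145 = 2.025
Fold change = 2^(−2.025) = 0.2457

0.246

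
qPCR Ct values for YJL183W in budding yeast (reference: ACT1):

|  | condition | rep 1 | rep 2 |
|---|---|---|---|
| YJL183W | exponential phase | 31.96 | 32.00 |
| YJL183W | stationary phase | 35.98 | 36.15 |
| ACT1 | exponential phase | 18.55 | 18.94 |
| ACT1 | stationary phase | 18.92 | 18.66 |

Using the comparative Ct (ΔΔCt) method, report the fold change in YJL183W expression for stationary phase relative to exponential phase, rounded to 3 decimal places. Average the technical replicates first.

Mean Ct: YJL183W exponential phase 31.980; YJL183W stationary phase 36.065; ACT1 exponential phase 18.745; ACT1 stationary phase 18.790
ΔCt(exponential phase) = 31.980 − 18.745 = 13.235
ΔCt(stationary phase) = 36.065 − 18.790 = 17.275
ΔΔCt = 17.275 − 13.235 = 4.040
Fold change = 2^(−4.040) = 0.0608

0.061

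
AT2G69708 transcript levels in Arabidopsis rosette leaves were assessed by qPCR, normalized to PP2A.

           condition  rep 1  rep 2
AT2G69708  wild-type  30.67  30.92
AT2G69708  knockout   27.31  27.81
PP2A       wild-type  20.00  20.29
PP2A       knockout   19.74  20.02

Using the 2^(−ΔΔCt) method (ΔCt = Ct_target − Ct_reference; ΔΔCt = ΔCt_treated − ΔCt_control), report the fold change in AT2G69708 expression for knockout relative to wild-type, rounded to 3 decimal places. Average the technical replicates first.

Mean Ct: AT2G69708 wild-type 30.795; AT2G69708 knockout 27.560; PP2A wild-type 20.145; PP2A knockout 19.880
ΔCt(wild-type) = 30.795 − 20.145 = 10.650
ΔCt(knockout) = 27.560 − 19.880 = 7.680
ΔΔCt = 7.680 − 10.650 = -2.970
Fold change = 2^(−(-2.970)) = 2^2.970 = 7.8354

7.835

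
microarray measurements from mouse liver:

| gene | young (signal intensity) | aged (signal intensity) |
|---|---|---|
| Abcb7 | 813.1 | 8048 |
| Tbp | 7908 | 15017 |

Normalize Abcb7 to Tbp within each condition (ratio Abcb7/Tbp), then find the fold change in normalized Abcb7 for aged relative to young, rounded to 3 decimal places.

5.212

Abcb7/Tbp (young) = 813.1 / 7908 = 0.10282
Abcb7/Tbp (aged) = 8048 / 15017 = 0.53593
Fold change = 0.53593 / 0.10282 = 5.2123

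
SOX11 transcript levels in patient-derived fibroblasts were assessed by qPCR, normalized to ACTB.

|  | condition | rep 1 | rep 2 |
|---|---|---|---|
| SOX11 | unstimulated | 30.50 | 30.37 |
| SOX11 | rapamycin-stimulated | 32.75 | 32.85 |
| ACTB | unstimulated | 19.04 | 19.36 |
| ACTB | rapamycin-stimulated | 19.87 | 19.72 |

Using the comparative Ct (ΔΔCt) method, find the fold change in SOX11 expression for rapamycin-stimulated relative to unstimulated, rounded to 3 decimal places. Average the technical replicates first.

Mean Ct: SOX11 unstimulated 30.435; SOX11 rapamycin-stimulated 32.800; ACTB unstimulated 19.200; ACTB rapamycin-stimulated 19.795
ΔCt(unstimulated) = 30.435 − 19.200 = 11.235
ΔCt(rapamycin-stimulated) = 32.800 − 19.795 = 13.005
ΔΔCt = 13.005 − 11.235 = 1.770
Fold change = 2^(−1.770) = 0.2932

0.293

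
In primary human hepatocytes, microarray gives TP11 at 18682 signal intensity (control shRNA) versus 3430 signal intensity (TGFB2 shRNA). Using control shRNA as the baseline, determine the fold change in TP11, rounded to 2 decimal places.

Fold change = 3430 / 18682 = 0.184
TP11 is downregulated.

0.18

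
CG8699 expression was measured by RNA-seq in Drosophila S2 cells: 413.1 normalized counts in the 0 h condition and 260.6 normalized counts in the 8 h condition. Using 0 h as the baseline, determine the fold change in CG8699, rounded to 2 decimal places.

0.63

Fold change = 260.6 / 413.1 = 0.631
CG8699 is downregulated.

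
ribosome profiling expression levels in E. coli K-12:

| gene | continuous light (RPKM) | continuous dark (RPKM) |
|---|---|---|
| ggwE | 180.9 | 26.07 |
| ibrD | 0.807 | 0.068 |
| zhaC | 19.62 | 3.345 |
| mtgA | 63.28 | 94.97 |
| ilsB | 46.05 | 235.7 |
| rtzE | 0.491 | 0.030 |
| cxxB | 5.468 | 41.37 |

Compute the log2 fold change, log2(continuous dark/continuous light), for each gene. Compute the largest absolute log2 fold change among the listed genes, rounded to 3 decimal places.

log2(26.07/180.9) = -2.795  (ggwE)
log2(0.068/0.807) = -3.569  (ibrD)
log2(3.345/19.62) = -2.552  (zhaC)
log2(94.97/63.28) = 0.586  (mtgA)
log2(235.7/46.05) = 2.356  (ilsB)
log2(0.030/0.491) = -4.033  (rtzE)
log2(41.37/5.468) = 2.919  (cxxB)
The largest magnitude belongs to rtzE.

4.033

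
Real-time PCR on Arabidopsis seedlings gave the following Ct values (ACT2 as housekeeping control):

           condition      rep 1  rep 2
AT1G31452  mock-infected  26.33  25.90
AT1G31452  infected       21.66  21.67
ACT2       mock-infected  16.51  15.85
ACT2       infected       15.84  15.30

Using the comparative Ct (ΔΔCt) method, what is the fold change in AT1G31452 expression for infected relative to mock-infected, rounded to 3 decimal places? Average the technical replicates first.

Mean Ct: AT1G31452 mock-infected 26.115; AT1G31452 infected 21.665; ACT2 mock-infected 16.180; ACT2 infected 15.570
ΔCt(mock-infected) = 26.115 − 16.180 = 9.935
ΔCt(infected) = 21.665 − 15.570 = 6.095
ΔΔCt = 6.095 − 9.935 = -3.840
Fold change = 2^(−(-3.840)) = 2^3.840 = 14.3204

14.320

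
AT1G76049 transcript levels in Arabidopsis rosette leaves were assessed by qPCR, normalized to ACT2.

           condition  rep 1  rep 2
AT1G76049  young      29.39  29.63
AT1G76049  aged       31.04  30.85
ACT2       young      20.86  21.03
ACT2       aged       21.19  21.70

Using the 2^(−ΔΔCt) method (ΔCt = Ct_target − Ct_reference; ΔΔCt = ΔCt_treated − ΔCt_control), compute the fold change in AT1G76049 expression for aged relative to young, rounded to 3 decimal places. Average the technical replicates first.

0.523

Mean Ct: AT1G76049 young 29.510; AT1G76049 aged 30.945; ACT2 young 20.945; ACT2 aged 21.445
ΔCt(young) = 29.510 − 20.945 = 8.565
ΔCt(aged) = 30.945 − 21.445 = 9.500
ΔΔCt = 9.500 − 8.565 = 0.935
Fold change = 2^(−0.935) = 0.5230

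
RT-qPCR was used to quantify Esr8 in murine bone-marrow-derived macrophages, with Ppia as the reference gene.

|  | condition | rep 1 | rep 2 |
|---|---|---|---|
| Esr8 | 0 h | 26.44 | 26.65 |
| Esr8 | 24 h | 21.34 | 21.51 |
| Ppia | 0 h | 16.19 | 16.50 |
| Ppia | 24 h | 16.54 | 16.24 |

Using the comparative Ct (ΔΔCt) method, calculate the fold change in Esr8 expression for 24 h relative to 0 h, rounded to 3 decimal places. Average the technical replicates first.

Mean Ct: Esr8 0 h 26.545; Esr8 24 h 21.425; Ppia 0 h 16.345; Ppia 24 h 16.390
ΔCt(0 h) = 26.545 − 16.345 = 10.200
ΔCt(24 h) = 21.425 − 16.390 = 5.035
ΔΔCt = 5.035 − 10.200 = -5.165
Fold change = 2^(−(-5.165)) = 2^5.165 = 35.8773

35.877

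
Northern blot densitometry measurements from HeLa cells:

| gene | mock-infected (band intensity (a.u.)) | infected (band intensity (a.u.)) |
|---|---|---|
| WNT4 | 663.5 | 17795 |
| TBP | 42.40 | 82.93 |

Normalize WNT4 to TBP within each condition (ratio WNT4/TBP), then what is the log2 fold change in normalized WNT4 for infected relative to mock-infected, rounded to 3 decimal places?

3.777

WNT4/TBP (mock-infected) = 663.5 / 42.40 = 15.649
WNT4/TBP (infected) = 17795 / 82.93 = 214.58
Fold change = 214.58 / 15.649 = 13.7123
log2(13.7123) = 3.7774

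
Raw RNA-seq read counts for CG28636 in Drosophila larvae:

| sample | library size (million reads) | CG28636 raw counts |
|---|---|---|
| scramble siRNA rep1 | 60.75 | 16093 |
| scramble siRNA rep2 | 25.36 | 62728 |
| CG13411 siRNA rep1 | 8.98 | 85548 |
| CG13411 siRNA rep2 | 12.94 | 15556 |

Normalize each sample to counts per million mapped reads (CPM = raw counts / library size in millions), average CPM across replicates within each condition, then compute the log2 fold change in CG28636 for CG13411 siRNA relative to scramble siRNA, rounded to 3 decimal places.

1.970

CPM(scramble siRNA rep1) = 16093 / 60.75 = 264.9053
CPM(scramble siRNA rep2) = 62728 / 25.36 = 2473.5016
CPM(CG13411 siRNA rep1) = 85548 / 8.98 = 9526.5033
CPM(CG13411 siRNA rep2) = 15556 / 12.94 = 1202.1638
mean CPM(scramble siRNA) = 1369.2035; mean CPM(CG13411 siRNA) = 5364.3336
Fold change = 5364.3336 / 1369.2035 = 3.91785
log2(3.91785) = 1.9701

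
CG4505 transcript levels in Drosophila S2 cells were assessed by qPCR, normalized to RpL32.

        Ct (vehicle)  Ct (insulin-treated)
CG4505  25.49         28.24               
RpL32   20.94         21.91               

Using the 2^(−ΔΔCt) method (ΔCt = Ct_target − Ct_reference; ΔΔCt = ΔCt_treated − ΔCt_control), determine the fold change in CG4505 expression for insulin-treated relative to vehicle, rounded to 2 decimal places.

0.29

ΔCt(vehicle) = 25.490 − 20.940 = 4.550
ΔCt(insulin-treated) = 28.240 − 21.910 = 6.330
ΔΔCt = 6.330 − 4.550 = 1.780
Fold change = 2^(−1.780) = 0.291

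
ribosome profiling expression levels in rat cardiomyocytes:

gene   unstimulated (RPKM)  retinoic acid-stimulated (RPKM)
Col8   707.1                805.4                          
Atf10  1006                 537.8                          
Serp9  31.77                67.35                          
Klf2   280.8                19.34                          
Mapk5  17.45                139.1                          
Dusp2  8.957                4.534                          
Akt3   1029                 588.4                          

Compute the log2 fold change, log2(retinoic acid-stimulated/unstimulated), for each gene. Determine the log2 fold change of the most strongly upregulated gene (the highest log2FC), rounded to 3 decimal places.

log2(805.4/707.1) = 0.188  (Col8)
log2(537.8/1006) = -0.903  (Atf10)
log2(67.35/31.77) = 1.084  (Serp9)
log2(19.34/280.8) = -3.860  (Klf2)
log2(139.1/17.45) = 2.995  (Mapk5)
log2(4.534/8.957) = -0.982  (Dusp2)
log2(588.4/1029) = -0.806  (Akt3)
Mapk5 is most strongly upregulated.

2.995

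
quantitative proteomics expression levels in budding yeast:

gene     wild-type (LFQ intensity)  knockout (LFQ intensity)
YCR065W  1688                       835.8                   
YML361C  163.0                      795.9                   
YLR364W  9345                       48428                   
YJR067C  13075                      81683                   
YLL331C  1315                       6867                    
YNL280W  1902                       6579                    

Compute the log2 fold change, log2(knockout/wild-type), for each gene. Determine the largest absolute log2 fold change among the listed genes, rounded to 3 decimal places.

2.643

log2(835.8/1688) = -1.014  (YCR065W)
log2(795.9/163.0) = 2.288  (YML361C)
log2(48428/9345) = 2.374  (YLR364W)
log2(81683/13075) = 2.643  (YJR067C)
log2(6867/1315) = 2.385  (YLL331C)
log2(6579/1902) = 1.790  (YNL280W)
The largest magnitude belongs to YJR067C.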